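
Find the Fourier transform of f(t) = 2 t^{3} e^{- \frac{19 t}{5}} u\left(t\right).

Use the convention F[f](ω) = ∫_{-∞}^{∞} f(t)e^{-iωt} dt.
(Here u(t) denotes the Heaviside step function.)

F(ω) = \frac{7500}{\left(5 i \omega + 19\right)^{4}}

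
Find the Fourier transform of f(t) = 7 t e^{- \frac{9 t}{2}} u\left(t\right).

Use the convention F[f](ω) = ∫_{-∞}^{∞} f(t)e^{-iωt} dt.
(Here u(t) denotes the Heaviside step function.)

F(ω) = \frac{28}{\left(2 i \omega + 9\right)^{2}}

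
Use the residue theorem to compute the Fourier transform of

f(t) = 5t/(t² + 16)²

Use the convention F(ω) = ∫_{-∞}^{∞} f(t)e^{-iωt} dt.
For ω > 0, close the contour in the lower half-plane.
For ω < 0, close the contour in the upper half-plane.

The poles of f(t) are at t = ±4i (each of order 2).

Let g(z) = f(z)e^{-iωz}; for large |z| the factor e^{-iωz} decays in the lower half-plane when ω > 0 and in the upper half-plane when ω < 0.

Case ω > 0 (lower half-plane, clockwise contour ⇒ F(ω) = -2πi·ΣRes):
  Res_{z = - 4 i} g(z) = \frac{5 \omega e^{- 4 \omega}}{16} (pole of order 2)
  F(ω) = -2πi·ΣRes = - \frac{5 i \pi \omega e^{- 4 \omega}}{8}

Case ω < 0 (upper half-plane, counterclockwise contour ⇒ F(ω) = +2πi·ΣRes):
  Res_{z = 4 i} g(z) = - \frac{5 \omega e^{4 \omega}}{16} (pole of order 2)
  F(ω) = 2πi·ΣRes = - \frac{5 i \pi \omega e^{4 \omega}}{8}

Both cases combine into a single formula in |ω|:

F(ω) = - \frac{5 i \pi \omega e^{- 4 \left|{\omega}\right|}}{8}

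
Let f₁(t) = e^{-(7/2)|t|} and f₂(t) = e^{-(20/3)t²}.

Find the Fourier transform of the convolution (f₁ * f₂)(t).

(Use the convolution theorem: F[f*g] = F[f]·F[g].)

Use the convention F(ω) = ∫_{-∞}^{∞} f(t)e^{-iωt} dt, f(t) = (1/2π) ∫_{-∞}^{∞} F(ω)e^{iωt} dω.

F[f₁*f₂](ω) = \frac{14 \sqrt{15} \sqrt{\pi} e^{- \frac{3 \omega^{2}}{80}}}{5 \left(4 \omega^{2} + 49\right)}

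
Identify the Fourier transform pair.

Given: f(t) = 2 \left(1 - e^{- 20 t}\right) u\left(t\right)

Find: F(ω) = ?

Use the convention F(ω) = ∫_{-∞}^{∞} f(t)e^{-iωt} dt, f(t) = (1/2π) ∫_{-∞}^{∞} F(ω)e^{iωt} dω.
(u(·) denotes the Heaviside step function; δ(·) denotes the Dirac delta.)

F(ω) = 2 \pi \delta\left(\omega\right) - \frac{40 i}{\omega \left(i \omega + 20\right)}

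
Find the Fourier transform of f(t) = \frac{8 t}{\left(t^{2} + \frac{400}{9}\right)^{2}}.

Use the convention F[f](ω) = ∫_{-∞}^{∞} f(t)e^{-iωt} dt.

F(ω) = - \frac{3 i \pi \omega e^{- \frac{20 \left|{\omega}\right|}{3}}}{5}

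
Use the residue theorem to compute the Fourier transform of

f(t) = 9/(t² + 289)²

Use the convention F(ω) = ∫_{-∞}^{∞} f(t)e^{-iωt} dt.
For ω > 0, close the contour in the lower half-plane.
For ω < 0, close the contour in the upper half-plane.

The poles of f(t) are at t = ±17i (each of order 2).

Let g(z) = f(z)e^{-iωz}; for large |z| the factor e^{-iωz} decays in the lower half-plane when ω > 0 and in the upper half-plane when ω < 0.

Case ω > 0 (lower half-plane, clockwise contour ⇒ F(ω) = -2πi·ΣRes):
  Res_{z = - 17 i} g(z) = \frac{9 i \left(17 \omega + 1\right) e^{- 17 \omega}}{19652} (pole of order 2)
  F(ω) = -2πi·ΣRes = \frac{9 \pi \left(17 \omega + 1\right) e^{- 17 \omega}}{9826}

Case ω < 0 (upper half-plane, counterclockwise contour ⇒ F(ω) = +2πi·ΣRes):
  Res_{z = 17 i} g(z) = \frac{9 i \left(17 \omega - 1\right) e^{17 \omega}}{19652} (pole of order 2)
  F(ω) = 2πi·ΣRes = \frac{9 \pi \left(1 - 17 \omega\right) e^{17 \omega}}{9826}

Both cases combine into a single formula in |ω|:

F(ω) = \frac{9 \pi \left(17 \left|{\omega}\right| + 1\right) e^{- 17 \left|{\omega}\right|}}{9826}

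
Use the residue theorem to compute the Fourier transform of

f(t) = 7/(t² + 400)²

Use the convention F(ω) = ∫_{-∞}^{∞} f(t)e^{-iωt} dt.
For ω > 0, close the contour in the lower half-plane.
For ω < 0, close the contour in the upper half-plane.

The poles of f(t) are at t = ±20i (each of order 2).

Let g(z) = f(z)e^{-iωz}; for large |z| the factor e^{-iωz} decays in the lower half-plane when ω > 0 and in the upper half-plane when ω < 0.

Case ω > 0 (lower half-plane, clockwise contour ⇒ F(ω) = -2πi·ΣRes):
  Res_{z = - 20 i} g(z) = \frac{7 i \left(20 \omega + 1\right) e^{- 20 \omega}}{32000} (pole of order 2)
  F(ω) = -2πi·ΣRes = \frac{7 \pi \left(20 \omega + 1\right) e^{- 20 \omega}}{16000}

Case ω < 0 (upper half-plane, counterclockwise contour ⇒ F(ω) = +2πi·ΣRes):
  Res_{z = 20 i} g(z) = \frac{7 i \left(20 \omega - 1\right) e^{20 \omega}}{32000} (pole of order 2)
  F(ω) = 2πi·ΣRes = \frac{7 \pi \left(1 - 20 \omega\right) e^{20 \omega}}{16000}

Both cases combine into a single formula in |ω|:

F(ω) = \frac{7 \pi \left(20 \left|{\omega}\right| + 1\right) e^{- 20 \left|{\omega}\right|}}{16000}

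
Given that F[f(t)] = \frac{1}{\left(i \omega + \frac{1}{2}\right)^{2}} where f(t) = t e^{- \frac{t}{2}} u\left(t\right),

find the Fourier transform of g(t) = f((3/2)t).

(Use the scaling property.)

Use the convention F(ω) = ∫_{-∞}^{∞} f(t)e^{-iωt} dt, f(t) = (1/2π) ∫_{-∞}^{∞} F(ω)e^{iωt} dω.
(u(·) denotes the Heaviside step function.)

F[g](ω) = \frac{24}{\left(4 i \omega + 3\right)^{2}}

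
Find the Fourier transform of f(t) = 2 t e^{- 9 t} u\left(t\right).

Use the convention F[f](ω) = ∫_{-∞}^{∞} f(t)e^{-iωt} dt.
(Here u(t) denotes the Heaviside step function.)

F(ω) = \frac{2}{\left(i \omega + 9\right)^{2}}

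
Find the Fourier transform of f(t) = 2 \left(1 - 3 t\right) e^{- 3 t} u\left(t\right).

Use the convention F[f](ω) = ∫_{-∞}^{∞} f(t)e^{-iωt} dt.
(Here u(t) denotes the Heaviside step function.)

F(ω) = \frac{2 i \omega}{- \omega^{2} + 6 i \omega + 9}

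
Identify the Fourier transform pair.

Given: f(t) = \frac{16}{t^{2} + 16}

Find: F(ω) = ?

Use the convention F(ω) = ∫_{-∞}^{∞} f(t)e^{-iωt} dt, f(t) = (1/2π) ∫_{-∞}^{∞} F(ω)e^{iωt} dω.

F(ω) = 4 \pi e^{- 4 \left|{\omega}\right|}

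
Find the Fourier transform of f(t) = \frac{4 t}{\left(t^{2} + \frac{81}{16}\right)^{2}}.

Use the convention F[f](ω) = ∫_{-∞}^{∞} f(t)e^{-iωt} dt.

F(ω) = - \frac{8 i \pi \omega e^{- \frac{9 \left|{\omega}\right|}{4}}}{9}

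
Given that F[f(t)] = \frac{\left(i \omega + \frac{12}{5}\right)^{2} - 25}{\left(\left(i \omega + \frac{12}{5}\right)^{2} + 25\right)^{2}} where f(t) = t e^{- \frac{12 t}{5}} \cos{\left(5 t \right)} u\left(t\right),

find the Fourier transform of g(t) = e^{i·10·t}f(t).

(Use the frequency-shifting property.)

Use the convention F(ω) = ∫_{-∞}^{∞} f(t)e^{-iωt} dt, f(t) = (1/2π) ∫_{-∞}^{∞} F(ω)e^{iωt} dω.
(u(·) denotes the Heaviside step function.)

F[g](ω) = \frac{25 \left(\left(5 i \left(\omega - 10\right) + 12\right)^{2} - 625\right)}{\left(\left(5 i \left(\omega - 10\right) + 12\right)^{2} + 625\right)^{2}}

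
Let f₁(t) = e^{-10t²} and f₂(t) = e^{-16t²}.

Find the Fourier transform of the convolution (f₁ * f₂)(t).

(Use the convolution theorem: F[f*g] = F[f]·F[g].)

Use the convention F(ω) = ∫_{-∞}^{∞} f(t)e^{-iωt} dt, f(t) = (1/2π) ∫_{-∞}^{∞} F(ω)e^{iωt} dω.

F[f₁*f₂](ω) = \frac{\sqrt{10} \pi e^{- \frac{13 \omega^{2}}{320}}}{40}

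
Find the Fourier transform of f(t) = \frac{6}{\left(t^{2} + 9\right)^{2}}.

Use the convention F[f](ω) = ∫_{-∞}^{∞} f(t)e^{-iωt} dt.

F(ω) = \frac{\pi \left(3 \left|{\omega}\right| + 1\right) e^{- 3 \left|{\omega}\right|}}{9}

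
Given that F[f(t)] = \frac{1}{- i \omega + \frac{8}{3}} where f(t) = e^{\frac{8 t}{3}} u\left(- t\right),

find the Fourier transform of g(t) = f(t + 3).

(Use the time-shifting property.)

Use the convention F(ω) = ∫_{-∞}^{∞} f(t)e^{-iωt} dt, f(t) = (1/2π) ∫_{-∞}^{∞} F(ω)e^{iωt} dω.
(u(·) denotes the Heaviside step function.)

F[g](ω) = - \frac{3 e^{3 i \omega}}{3 i \omega - 8}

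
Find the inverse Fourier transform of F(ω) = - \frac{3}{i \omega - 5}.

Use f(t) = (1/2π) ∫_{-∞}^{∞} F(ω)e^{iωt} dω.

f(t) = 3 e^{5 t} u\left(- t\right)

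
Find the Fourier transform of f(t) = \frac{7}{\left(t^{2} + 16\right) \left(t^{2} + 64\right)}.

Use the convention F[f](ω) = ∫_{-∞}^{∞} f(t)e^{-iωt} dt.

F(ω) = \frac{7 \pi \left(2 e^{4 \left|{\omega}\right|} - 1\right) e^{- 8 \left|{\omega}\right|}}{384}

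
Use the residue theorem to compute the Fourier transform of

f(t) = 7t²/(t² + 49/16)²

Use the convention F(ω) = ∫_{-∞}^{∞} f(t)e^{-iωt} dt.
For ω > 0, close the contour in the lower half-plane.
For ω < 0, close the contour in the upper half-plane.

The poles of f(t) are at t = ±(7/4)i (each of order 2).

Let g(z) = f(z)e^{-iωz}; for large |z| the factor e^{-iωz} decays in the lower half-plane when ω > 0 and in the upper half-plane when ω < 0.

Case ω > 0 (lower half-plane, clockwise contour ⇒ F(ω) = -2πi·ΣRes):
  Res_{z = - \frac{7 i}{4}} g(z) = \frac{i \left(4 - 7 \omega\right) e^{- \frac{7 \omega}{4}}}{4} (pole of order 2)
  F(ω) = -2πi·ΣRes = \frac{\pi \left(4 - 7 \omega\right) e^{- \frac{7 \omega}{4}}}{2}

Case ω < 0 (upper half-plane, counterclockwise contour ⇒ F(ω) = +2πi·ΣRes):
  Res_{z = \frac{7 i}{4}} g(z) = \frac{i \left(- 7 \omega - 4\right) e^{\frac{7 \omega}{4}}}{4} (pole of order 2)
  F(ω) = 2πi·ΣRes = \frac{\pi \left(7 \omega + 4\right) e^{\frac{7 \omega}{4}}}{2}

Both cases combine into a single formula in |ω|:

F(ω) = \frac{\pi \left(4 - 7 \left|{\omega}\right|\right) e^{- \frac{7 \left|{\omega}\right|}{4}}}{2}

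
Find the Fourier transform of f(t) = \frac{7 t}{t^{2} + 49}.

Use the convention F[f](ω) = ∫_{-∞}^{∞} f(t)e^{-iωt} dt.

F(ω) = - 7 i \pi e^{- 7 \left|{\omega}\right|} \operatorname{sign}{\left(\omega \right)}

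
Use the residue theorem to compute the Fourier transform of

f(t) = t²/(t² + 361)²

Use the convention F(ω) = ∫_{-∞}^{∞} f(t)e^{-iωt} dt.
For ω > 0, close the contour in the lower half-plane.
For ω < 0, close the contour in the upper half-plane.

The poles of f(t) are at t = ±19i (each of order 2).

Let g(z) = f(z)e^{-iωz}; for large |z| the factor e^{-iωz} decays in the lower half-plane when ω > 0 and in the upper half-plane when ω < 0.

Case ω > 0 (lower half-plane, clockwise contour ⇒ F(ω) = -2πi·ΣRes):
  Res_{z = - 19 i} g(z) = \frac{i \left(1 - 19 \omega\right) e^{- 19 \omega}}{76} (pole of order 2)
  F(ω) = -2πi·ΣRes = \frac{\pi \left(1 - 19 \omega\right) e^{- 19 \omega}}{38}

Case ω < 0 (upper half-plane, counterclockwise contour ⇒ F(ω) = +2πi·ΣRes):
  Res_{z = 19 i} g(z) = \frac{i \left(- 19 \omega - 1\right) e^{19 \omega}}{76} (pole of order 2)
  F(ω) = 2πi·ΣRes = \frac{\pi \left(19 \omega + 1\right) e^{19 \omega}}{38}

Both cases combine into a single formula in |ω|:

F(ω) = \frac{\pi \left(1 - 19 \left|{\omega}\right|\right) e^{- 19 \left|{\omega}\right|}}{38}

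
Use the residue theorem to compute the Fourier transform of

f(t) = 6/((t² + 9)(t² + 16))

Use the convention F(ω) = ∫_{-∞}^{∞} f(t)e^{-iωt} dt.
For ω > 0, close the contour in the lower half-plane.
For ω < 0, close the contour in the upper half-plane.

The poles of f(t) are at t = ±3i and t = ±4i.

Let g(z) = f(z)e^{-iωz}; for large |z| the factor e^{-iωz} decays in the lower half-plane when ω > 0 and in the upper half-plane when ω < 0.

Case ω > 0 (lower half-plane, clockwise contour ⇒ F(ω) = -2πi·ΣRes):
  Res_{z = - 3 i} g(z) = \frac{i e^{- 3 \omega}}{7}
  Res_{z = - 4 i} g(z) = - \frac{3 i e^{- 4 \omega}}{28}
  F(ω) = -2πi·ΣRes = \frac{\pi \left(4 e^{\omega} - 3\right) e^{- 4 \omega}}{14}

Case ω < 0 (upper half-plane, counterclockwise contour ⇒ F(ω) = +2πi·ΣRes):
  Res_{z = 3 i} g(z) = - \frac{i e^{3 \omega}}{7}
  Res_{z = 4 i} g(z) = \frac{3 i e^{4 \omega}}{28}
  F(ω) = 2πi·ΣRes = \frac{\pi \left(4 - 3 e^{\omega}\right) e^{3 \omega}}{14}

Both cases combine into a single formula in |ω|:

F(ω) = \frac{\pi \left(4 e^{\left|{\omega}\right|} - 3\right) e^{- 4 \left|{\omega}\right|}}{14}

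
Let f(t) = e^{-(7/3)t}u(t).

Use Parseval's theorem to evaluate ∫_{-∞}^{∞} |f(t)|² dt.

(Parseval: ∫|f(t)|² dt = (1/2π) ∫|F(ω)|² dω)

∫|f(t)|² dt = \frac{3}{14}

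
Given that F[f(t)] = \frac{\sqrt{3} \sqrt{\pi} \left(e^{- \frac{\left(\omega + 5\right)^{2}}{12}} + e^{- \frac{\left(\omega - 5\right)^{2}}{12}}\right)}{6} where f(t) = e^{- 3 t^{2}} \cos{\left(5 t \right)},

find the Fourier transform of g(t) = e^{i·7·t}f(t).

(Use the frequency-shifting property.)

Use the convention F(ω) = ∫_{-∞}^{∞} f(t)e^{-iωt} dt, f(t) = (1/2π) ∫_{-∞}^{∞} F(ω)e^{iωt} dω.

F[g](ω) = \frac{\sqrt{3} \sqrt{\pi} \left(e^{\frac{\omega}{3} + 12} + e^{2 \omega + \frac{1}{3}}\right) e^{- \frac{\omega^{2}}{12} - \frac{37}{3}}}{6}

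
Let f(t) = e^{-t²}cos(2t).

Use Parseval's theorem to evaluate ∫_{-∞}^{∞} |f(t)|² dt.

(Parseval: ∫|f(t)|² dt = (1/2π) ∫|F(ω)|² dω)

∫|f(t)|² dt = \frac{\sqrt{2} \sqrt{\pi} \left(1 + e^{2}\right)}{4 e^{2}}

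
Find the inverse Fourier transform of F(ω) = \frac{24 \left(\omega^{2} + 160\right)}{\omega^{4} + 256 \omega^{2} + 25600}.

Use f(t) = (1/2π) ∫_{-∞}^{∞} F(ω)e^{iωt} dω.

f(t) = e^{- 12 \left|{t}\right|} \cos{\left(4 \left|{t}\right| \right)}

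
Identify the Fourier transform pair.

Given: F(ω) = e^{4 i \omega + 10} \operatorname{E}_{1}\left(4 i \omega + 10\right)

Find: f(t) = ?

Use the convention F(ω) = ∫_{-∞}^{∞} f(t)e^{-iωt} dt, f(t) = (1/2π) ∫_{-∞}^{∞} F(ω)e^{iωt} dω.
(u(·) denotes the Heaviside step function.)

f(t) = \frac{e^{- \frac{5 t}{2}} u\left(t\right)}{t + 4}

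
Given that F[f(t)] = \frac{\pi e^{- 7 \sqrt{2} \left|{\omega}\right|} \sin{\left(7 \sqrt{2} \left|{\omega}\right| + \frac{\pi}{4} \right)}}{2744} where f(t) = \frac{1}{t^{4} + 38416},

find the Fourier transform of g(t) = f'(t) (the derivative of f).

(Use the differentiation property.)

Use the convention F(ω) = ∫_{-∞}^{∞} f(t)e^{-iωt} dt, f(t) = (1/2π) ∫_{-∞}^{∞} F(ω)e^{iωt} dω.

F[g](ω) = \frac{i \pi \omega e^{- 7 \sqrt{2} \left|{\omega}\right|} \sin{\left(7 \sqrt{2} \left|{\omega}\right| + \frac{\pi}{4} \right)}}{2744}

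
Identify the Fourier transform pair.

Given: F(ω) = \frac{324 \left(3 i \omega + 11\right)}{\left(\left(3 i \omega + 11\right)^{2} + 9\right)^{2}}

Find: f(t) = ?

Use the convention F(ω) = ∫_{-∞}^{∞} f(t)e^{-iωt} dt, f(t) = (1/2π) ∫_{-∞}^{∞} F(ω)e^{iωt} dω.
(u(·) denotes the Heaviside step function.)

f(t) = 6 t e^{- \frac{11 t}{3}} \sin{\left(t \right)} u\left(t\right)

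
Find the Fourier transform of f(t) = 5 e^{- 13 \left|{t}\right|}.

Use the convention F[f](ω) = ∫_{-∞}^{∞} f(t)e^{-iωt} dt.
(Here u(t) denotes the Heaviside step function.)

F(ω) = \frac{130}{\omega^{2} + 169}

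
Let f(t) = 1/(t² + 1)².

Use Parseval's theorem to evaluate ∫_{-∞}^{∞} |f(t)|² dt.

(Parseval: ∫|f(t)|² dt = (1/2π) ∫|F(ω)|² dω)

∫|f(t)|² dt = \frac{5 \pi}{16}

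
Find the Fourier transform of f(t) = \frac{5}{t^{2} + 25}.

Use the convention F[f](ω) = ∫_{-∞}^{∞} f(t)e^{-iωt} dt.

F(ω) = \pi e^{- 5 \left|{\omega}\right|}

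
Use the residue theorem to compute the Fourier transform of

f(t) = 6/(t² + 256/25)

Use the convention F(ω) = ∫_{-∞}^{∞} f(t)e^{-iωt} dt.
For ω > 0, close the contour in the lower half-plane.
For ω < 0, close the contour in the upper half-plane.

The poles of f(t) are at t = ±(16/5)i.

Let g(z) = f(z)e^{-iωz}; for large |z| the factor e^{-iωz} decays in the lower half-plane when ω > 0 and in the upper half-plane when ω < 0.

Case ω > 0 (lower half-plane, clockwise contour ⇒ F(ω) = -2πi·ΣRes):
  Res_{z = - \frac{16 i}{5}} g(z) = \frac{15 i e^{- \frac{16 \omega}{5}}}{16}
  F(ω) = -2πi·ΣRes = \frac{15 \pi e^{- \frac{16 \omega}{5}}}{8}

Case ω < 0 (upper half-plane, counterclockwise contour ⇒ F(ω) = +2πi·ΣRes):
  Res_{z = \frac{16 i}{5}} g(z) = - \frac{15 i e^{\frac{16 \omega}{5}}}{16}
  F(ω) = 2πi·ΣRes = \frac{15 \pi e^{\frac{16 \omega}{5}}}{8}

Both cases combine into a single formula in |ω|:

F(ω) = \frac{15 \pi e^{- \frac{16 \left|{\omega}\right|}{5}}}{8}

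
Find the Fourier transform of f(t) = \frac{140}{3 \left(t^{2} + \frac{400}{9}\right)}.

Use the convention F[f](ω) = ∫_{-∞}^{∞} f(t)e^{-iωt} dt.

F(ω) = 7 \pi e^{- \frac{20 \left|{\omega}\right|}{3}}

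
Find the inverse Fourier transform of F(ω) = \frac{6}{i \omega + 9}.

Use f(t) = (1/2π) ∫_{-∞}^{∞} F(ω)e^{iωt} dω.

f(t) = 6 e^{- 9 t} u\left(t\right)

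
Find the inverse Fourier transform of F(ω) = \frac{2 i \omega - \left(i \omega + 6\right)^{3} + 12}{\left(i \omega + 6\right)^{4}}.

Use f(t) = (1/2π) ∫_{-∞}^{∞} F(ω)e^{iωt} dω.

f(t) = \left(t^{2} - 1\right) e^{- 6 t} u\left(t\right)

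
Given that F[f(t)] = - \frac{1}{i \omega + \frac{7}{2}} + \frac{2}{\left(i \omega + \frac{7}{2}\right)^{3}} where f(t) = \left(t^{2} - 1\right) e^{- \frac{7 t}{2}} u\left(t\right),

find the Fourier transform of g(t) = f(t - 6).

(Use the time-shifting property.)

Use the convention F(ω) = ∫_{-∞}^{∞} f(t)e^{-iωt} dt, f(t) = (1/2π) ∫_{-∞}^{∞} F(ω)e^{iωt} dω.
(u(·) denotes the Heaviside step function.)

F[g](ω) = \frac{2 \left(16 i \omega - \left(2 i \omega + 7\right)^{3} + 56\right) e^{- 6 i \omega}}{\left(2 i \omega + 7\right)^{4}}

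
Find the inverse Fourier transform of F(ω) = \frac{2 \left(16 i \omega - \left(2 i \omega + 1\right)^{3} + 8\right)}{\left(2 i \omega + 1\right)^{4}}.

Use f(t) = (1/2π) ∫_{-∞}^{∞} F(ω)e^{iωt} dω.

f(t) = \left(t^{2} - 1\right) e^{- \frac{t}{2}} u\left(t\right)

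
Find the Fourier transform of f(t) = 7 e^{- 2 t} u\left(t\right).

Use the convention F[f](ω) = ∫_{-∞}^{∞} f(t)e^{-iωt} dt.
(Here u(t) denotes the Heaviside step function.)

F(ω) = \frac{7}{i \omega + 2}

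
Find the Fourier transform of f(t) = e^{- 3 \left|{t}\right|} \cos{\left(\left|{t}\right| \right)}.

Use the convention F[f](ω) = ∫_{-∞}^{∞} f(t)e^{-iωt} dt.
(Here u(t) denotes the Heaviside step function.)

F(ω) = \frac{6 \left(\omega^{2} + 10\right)}{\omega^{4} + 16 \omega^{2} + 100}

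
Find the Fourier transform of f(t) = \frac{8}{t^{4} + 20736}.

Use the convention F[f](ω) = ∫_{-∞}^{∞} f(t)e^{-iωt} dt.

F(ω) = \frac{\pi e^{- 6 \sqrt{2} \left|{\omega}\right|} \sin{\left(6 \sqrt{2} \left|{\omega}\right| + \frac{\pi}{4} \right)}}{216}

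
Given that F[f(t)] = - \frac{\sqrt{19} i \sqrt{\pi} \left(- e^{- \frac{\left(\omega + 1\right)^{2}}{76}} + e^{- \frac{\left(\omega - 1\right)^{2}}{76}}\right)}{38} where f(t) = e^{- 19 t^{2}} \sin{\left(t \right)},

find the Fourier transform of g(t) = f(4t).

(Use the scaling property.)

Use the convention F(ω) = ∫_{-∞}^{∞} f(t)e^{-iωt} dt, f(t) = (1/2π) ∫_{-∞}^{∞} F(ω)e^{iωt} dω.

F[g](ω) = \frac{\sqrt{19} i \sqrt{\pi} \left(1 - e^{\frac{\omega}{76}}\right) e^{- \frac{\omega^{2}}{1216} - \frac{\omega}{152} - \frac{1}{76}}}{152}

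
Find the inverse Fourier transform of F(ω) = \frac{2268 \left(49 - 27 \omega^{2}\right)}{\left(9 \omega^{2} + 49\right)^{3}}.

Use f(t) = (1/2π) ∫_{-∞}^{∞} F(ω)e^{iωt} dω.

f(t) = 3 t^{2} e^{- \frac{7 \left|{t}\right|}{3}}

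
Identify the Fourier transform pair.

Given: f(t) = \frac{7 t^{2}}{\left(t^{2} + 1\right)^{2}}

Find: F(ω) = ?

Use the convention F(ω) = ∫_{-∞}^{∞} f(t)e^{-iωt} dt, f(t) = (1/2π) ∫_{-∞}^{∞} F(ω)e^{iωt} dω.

F(ω) = \frac{7 \pi \left(1 - \left|{\omega}\right|\right) e^{- \left|{\omega}\right|}}{2}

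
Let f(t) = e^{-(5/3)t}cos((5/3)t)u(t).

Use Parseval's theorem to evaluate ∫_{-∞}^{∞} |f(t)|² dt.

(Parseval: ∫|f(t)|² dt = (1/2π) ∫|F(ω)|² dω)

∫|f(t)|² dt = \frac{9}{40}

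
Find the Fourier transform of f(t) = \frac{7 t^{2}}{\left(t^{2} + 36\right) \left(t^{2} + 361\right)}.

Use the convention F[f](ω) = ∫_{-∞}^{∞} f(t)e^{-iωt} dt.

F(ω) = \frac{7 \pi \left(19 - 6 e^{13 \left|{\omega}\right|}\right) e^{- 19 \left|{\omega}\right|}}{325}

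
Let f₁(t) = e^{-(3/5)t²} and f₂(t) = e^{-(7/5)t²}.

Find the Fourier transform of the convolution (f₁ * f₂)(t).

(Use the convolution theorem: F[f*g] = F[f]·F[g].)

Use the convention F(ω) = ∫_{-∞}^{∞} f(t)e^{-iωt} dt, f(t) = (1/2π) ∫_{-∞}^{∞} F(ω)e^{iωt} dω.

F[f₁*f₂](ω) = \frac{5 \sqrt{21} \pi e^{- \frac{25 \omega^{2}}{42}}}{21}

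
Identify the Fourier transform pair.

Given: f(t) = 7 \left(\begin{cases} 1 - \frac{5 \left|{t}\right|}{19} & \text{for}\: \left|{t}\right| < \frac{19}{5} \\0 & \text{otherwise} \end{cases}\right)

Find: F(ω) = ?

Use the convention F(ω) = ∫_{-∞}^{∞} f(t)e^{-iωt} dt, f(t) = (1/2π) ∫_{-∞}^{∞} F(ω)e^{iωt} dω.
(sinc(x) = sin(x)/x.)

F(ω) = \frac{133 \operatorname{sinc}^{2}{\left(\frac{19 \omega}{10} \right)}}{5}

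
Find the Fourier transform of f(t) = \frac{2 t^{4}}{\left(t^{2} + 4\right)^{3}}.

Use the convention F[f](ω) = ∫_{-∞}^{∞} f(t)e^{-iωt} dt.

F(ω) = \frac{\pi \left(4 \omega^{2} - 10 \left|{\omega}\right| + 3\right) e^{- 2 \left|{\omega}\right|}}{8}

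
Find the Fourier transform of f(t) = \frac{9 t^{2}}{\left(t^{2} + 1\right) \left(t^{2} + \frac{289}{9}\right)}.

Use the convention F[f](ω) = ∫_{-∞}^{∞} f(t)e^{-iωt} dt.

F(ω) = - \frac{81 \pi e^{- \left|{\omega}\right|}}{280} + \frac{459 \pi e^{- \frac{17 \left|{\omega}\right|}{3}}}{280}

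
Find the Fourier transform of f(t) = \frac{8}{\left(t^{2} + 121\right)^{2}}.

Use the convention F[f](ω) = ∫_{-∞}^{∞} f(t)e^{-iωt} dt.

F(ω) = \frac{4 \pi \left(11 \left|{\omega}\right| + 1\right) e^{- 11 \left|{\omega}\right|}}{1331}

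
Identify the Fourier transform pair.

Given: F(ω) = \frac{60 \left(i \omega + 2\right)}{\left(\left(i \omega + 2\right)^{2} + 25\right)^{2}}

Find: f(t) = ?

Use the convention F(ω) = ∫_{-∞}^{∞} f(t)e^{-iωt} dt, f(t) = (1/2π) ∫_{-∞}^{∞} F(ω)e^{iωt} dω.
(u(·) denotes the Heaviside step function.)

f(t) = 6 t e^{- 2 t} \sin{\left(5 t \right)} u\left(t\right)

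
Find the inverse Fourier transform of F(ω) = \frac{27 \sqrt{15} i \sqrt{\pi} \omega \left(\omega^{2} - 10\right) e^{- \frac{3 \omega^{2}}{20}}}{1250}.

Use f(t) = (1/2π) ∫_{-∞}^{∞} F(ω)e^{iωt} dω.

f(t) = 4 t^{3} e^{- \frac{5 t^{2}}{3}}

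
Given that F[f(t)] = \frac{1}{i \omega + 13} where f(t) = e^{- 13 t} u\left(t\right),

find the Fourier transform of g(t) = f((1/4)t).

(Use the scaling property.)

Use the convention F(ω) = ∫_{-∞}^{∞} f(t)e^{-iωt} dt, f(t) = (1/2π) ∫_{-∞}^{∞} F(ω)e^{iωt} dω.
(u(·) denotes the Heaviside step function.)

F[g](ω) = \frac{4}{4 i \omega + 13}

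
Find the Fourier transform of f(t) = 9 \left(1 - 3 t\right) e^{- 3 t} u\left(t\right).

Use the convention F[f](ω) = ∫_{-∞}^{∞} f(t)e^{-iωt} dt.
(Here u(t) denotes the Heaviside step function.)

F(ω) = \frac{9 i \omega}{- \omega^{2} + 6 i \omega + 9}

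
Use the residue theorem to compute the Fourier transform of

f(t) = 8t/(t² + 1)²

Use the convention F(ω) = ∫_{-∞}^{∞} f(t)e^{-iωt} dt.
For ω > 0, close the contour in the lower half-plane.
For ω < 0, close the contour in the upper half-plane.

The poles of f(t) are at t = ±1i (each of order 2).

Let g(z) = f(z)e^{-iωz}; for large |z| the factor e^{-iωz} decays in the lower half-plane when ω > 0 and in the upper half-plane when ω < 0.

Case ω > 0 (lower half-plane, clockwise contour ⇒ F(ω) = -2πi·ΣRes):
  Res_{z = - i} g(z) = 2 \omega e^{- \omega} (pole of order 2)
  F(ω) = -2πi·ΣRes = - 4 i \pi \omega e^{- \omega}

Case ω < 0 (upper half-plane, counterclockwise contour ⇒ F(ω) = +2πi·ΣRes):
  Res_{z = i} g(z) = - 2 \omega e^{\omega} (pole of order 2)
  F(ω) = 2πi·ΣRes = - 4 i \pi \omega e^{\omega}

Both cases combine into a single formula in |ω|:

F(ω) = - 4 i \pi \omega e^{- \left|{\omega}\right|}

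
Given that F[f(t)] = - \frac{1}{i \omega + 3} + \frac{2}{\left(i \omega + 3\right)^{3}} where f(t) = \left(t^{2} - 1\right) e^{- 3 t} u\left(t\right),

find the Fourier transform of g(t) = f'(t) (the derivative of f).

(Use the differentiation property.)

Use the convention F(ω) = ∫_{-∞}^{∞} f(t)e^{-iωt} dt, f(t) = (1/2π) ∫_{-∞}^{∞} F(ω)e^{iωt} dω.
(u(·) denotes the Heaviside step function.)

F[g](ω) = \frac{i \omega \left(2 i \omega - \left(i \omega + 3\right)^{3} + 6\right)}{\left(i \omega + 3\right)^{4}}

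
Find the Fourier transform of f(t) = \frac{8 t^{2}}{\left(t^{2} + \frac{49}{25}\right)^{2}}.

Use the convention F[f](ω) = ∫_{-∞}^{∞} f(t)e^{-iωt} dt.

F(ω) = \frac{4 \pi \left(5 - 7 \left|{\omega}\right|\right) e^{- \frac{7 \left|{\omega}\right|}{5}}}{7}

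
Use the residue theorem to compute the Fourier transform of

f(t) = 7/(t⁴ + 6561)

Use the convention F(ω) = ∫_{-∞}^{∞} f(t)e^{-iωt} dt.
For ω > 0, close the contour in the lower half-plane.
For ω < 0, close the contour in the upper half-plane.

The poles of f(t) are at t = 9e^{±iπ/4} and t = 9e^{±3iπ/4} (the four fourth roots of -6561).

Let g(z) = f(z)e^{-iωz}; for large |z| the factor e^{-iωz} decays in the lower half-plane when ω > 0 and in the upper half-plane when ω < 0.

Case ω > 0 (lower half-plane, clockwise contour ⇒ F(ω) = -2πi·ΣRes):
  Res_{z = - \frac{9 \sqrt{2}}{2} - \frac{9 \sqrt{2} i}{2}} g(z) = \frac{7 \sqrt{2} i \left(1 - i\right) e^{\frac{9 \sqrt{2} \omega \left(-1 + i\right)}{2}}}{5832}
  Res_{z = \frac{9 \sqrt{2}}{2} - \frac{9 \sqrt{2} i}{2}} g(z) = \frac{7 \sqrt{2} i \left(1 + i\right) e^{- \frac{9 \sqrt{2} \omega \left(1 + i\right)}{2}}}{5832}
  F(ω) = -2πi·ΣRes = \frac{7 \sqrt{2} \pi \left(1 - i\right) \left(e^{9 \sqrt{2} i \omega} + i\right) e^{- \frac{9 \sqrt{2} \omega \left(1 + i\right)}{2}}}{2916} = \frac{7 \pi e^{- \frac{9 \sqrt{2} \omega}{2}} \sin{\left(\frac{9 \sqrt{2} \omega}{2} + \frac{\pi}{4} \right)}}{729}

Case ω < 0 (upper half-plane, counterclockwise contour ⇒ F(ω) = +2πi·ΣRes):
  Res_{z = \frac{9 \sqrt{2}}{2} + \frac{9 \sqrt{2} i}{2}} g(z) = \frac{7 \sqrt{2} i \left(-1 + i\right) e^{\frac{9 \sqrt{2} \omega \left(1 - i\right)}{2}}}{5832}
  Res_{z = - \frac{9 \sqrt{2}}{2} + \frac{9 \sqrt{2} i}{2}} g(z) = \frac{7 \sqrt{2} \left(1 - i\right) e^{\frac{9 \sqrt{2} \omega \left(1 + i\right)}{2}}}{5832}
  F(ω) = 2πi·ΣRes = - \frac{7 \sqrt{2} i \pi \left(i \left(1 - i\right) e^{\frac{9 \sqrt{2} \omega \left(1 - i\right)}{2}} - \left(1 - i\right) e^{\frac{9 \sqrt{2} \omega \left(1 + i\right)}{2}}\right)}{2916} = \frac{7 \pi e^{\frac{9 \sqrt{2} \omega}{2}} \cos{\left(\frac{9 \sqrt{2} \omega}{2} + \frac{\pi}{4} \right)}}{729}

Both cases combine into a single formula in |ω|:

F(ω) = \frac{7 \pi e^{- \frac{9 \sqrt{2} \left|{\omega}\right|}{2}} \sin{\left(\frac{9 \sqrt{2} \left|{\omega}\right|}{2} + \frac{\pi}{4} \right)}}{729}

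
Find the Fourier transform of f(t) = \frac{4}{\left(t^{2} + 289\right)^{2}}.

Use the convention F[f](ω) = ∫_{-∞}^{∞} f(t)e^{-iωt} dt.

F(ω) = \frac{2 \pi \left(17 \left|{\omega}\right| + 1\right) e^{- 17 \left|{\omega}\right|}}{4913}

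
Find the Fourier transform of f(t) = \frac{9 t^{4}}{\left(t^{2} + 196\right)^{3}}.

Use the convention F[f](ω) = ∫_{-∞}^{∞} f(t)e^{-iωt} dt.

F(ω) = \frac{9 \pi \left(196 \omega^{2} - 70 \left|{\omega}\right| + 3\right) e^{- 14 \left|{\omega}\right|}}{112}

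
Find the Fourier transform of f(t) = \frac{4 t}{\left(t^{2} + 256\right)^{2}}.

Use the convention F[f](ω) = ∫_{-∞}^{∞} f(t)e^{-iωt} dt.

F(ω) = - \frac{i \pi \omega e^{- 16 \left|{\omega}\right|}}{8}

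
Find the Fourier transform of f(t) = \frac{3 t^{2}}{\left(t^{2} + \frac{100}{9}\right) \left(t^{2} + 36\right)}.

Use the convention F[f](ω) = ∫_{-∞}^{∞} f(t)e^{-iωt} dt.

F(ω) = \frac{81 \pi e^{- 6 \left|{\omega}\right|}}{112} - \frac{45 \pi e^{- \frac{10 \left|{\omega}\right|}{3}}}{112}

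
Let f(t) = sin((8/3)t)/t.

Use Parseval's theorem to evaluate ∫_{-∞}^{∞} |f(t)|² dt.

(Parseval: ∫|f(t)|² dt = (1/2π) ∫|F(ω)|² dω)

∫|f(t)|² dt = \frac{8 \pi}{3}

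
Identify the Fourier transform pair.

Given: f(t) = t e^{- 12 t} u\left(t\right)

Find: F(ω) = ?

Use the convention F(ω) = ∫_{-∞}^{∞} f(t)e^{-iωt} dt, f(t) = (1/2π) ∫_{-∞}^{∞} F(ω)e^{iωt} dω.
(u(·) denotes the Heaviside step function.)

F(ω) = \frac{1}{\left(i \omega + 12\right)^{2}}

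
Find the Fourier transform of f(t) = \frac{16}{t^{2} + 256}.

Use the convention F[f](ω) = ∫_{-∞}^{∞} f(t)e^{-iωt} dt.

F(ω) = \pi e^{- 16 \left|{\omega}\right|}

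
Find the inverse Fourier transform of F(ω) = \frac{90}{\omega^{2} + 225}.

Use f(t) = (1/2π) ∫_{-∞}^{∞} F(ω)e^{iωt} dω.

f(t) = 3 e^{- 15 \left|{t}\right|}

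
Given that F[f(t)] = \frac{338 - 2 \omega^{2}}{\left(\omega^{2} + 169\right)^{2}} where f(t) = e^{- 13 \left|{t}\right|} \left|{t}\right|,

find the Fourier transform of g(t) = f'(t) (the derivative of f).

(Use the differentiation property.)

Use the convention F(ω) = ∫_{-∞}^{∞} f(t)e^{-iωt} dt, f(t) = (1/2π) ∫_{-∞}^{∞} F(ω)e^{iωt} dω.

F[g](ω) = - \frac{2 i \omega \left(\omega^{2} - 169\right)}{\left(\omega^{2} + 169\right)^{2}}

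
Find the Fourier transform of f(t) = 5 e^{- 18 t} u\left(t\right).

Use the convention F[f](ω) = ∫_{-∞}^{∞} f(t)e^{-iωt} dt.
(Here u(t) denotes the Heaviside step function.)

F(ω) = \frac{5}{i \omega + 18}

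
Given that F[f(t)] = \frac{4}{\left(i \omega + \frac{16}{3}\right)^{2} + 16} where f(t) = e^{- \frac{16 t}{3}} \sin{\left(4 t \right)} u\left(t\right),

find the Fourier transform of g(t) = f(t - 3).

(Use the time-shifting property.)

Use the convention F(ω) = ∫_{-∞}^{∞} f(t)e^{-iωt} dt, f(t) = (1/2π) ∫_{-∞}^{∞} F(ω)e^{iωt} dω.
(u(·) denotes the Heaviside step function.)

F[g](ω) = \frac{36 e^{- 3 i \omega}}{\left(3 i \omega + 16\right)^{2} + 144}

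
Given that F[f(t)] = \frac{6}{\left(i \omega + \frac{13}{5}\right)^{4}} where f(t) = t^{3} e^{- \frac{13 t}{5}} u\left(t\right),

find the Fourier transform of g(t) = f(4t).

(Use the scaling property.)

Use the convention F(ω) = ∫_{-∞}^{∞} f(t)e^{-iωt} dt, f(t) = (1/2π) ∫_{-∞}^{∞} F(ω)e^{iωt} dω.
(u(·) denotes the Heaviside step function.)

F[g](ω) = \frac{240000}{\left(5 i \omega + 52\right)^{4}}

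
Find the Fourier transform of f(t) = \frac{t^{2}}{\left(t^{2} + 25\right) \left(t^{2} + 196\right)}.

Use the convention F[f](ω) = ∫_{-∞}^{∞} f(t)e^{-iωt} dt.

F(ω) = \frac{\pi \left(14 - 5 e^{9 \left|{\omega}\right|}\right) e^{- 14 \left|{\omega}\right|}}{171}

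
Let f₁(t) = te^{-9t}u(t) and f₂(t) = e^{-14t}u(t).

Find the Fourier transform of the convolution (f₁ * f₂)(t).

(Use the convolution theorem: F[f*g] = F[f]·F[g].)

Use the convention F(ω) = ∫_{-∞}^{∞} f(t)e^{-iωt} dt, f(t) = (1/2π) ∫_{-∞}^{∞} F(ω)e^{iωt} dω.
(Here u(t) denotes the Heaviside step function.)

F[f₁*f₂](ω) = \frac{1}{\left(i \omega + 9\right)^{2} \left(i \omega + 14\right)}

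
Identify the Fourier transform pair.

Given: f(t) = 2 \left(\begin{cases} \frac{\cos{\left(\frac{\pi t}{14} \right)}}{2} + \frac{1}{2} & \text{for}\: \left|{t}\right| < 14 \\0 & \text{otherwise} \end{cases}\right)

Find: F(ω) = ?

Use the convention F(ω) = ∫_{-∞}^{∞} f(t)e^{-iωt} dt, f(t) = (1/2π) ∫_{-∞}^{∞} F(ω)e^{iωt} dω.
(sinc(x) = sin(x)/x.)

F(ω) = - \frac{28 \pi^{2} \operatorname{sinc}{\left(14 \omega \right)}}{196 \omega^{2} - \pi^{2}}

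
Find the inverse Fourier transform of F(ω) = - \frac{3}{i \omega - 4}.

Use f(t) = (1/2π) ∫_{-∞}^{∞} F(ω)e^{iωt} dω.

f(t) = 3 e^{4 t} u\left(- t\right)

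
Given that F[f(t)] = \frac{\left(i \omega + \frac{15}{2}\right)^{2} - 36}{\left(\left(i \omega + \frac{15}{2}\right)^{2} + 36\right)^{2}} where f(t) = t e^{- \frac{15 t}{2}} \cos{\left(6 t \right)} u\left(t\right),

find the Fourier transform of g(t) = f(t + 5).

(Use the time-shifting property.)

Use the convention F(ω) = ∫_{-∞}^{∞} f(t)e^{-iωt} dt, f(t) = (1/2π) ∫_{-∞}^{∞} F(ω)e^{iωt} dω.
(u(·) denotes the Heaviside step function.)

F[g](ω) = \frac{4 \left(\left(2 i \omega + 15\right)^{2} - 144\right) e^{5 i \omega}}{\left(\left(2 i \omega + 15\right)^{2} + 144\right)^{2}}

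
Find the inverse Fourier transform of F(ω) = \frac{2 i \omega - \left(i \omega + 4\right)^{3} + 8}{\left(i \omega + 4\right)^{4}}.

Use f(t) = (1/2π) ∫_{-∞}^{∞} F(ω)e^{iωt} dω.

f(t) = \left(t^{2} - 1\right) e^{- 4 t} u\left(t\right)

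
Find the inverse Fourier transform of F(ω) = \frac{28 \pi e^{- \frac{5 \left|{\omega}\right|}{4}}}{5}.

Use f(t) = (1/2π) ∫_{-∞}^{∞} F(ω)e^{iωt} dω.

f(t) = \frac{7}{t^{2} + \frac{25}{16}}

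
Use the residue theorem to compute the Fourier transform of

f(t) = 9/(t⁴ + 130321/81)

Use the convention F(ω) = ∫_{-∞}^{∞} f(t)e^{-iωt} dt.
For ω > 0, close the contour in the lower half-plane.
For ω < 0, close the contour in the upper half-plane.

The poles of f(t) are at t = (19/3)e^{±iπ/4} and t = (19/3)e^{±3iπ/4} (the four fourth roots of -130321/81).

Let g(z) = f(z)e^{-iωz}; for large |z| the factor e^{-iωz} decays in the lower half-plane when ω > 0 and in the upper half-plane when ω < 0.

Case ω > 0 (lower half-plane, clockwise contour ⇒ F(ω) = -2πi·ΣRes):
  Res_{z = - \frac{19 \sqrt{2}}{6} - \frac{19 \sqrt{2} i}{6}} g(z) = \frac{243 \sqrt{2} i \left(1 - i\right) e^{\frac{19 \sqrt{2} \omega \left(-1 + i\right)}{6}}}{54872}
  Res_{z = \frac{19 \sqrt{2}}{6} - \frac{19 \sqrt{2} i}{6}} g(z) = \frac{243 \sqrt{2} i \left(1 + i\right) e^{- \frac{19 \sqrt{2} \omega \left(1 + i\right)}{6}}}{54872}
  F(ω) = -2πi·ΣRes = \frac{243 \sqrt{2} \pi \left(1 - i\right) \left(e^{\frac{19 \sqrt{2} i \omega}{3}} + i\right) e^{- \frac{19 \sqrt{2} \omega \left(1 + i\right)}{6}}}{27436} = \frac{243 \pi e^{- \frac{19 \sqrt{2} \omega}{6}} \sin{\left(\frac{19 \sqrt{2} \omega}{6} + \frac{\pi}{4} \right)}}{6859}

Case ω < 0 (upper half-plane, counterclockwise contour ⇒ F(ω) = +2πi·ΣRes):
  Res_{z = \frac{19 \sqrt{2}}{6} + \frac{19 \sqrt{2} i}{6}} g(z) = \frac{243 \sqrt{2} i \left(-1 + i\right) e^{\frac{19 \sqrt{2} \omega \left(1 - i\right)}{6}}}{54872}
  Res_{z = - \frac{19 \sqrt{2}}{6} + \frac{19 \sqrt{2} i}{6}} g(z) = \frac{243 \sqrt{2} \left(1 - i\right) e^{\frac{19 \sqrt{2} \omega \left(1 + i\right)}{6}}}{54872}
  F(ω) = 2πi·ΣRes = - \frac{243 \sqrt{2} i \pi \left(i \left(1 - i\right) e^{\frac{19 \sqrt{2} \omega \left(1 - i\right)}{6}} - \left(1 - i\right) e^{\frac{19 \sqrt{2} \omega \left(1 + i\right)}{6}}\right)}{27436} = \frac{243 \pi e^{\frac{19 \sqrt{2} \omega}{6}} \cos{\left(\frac{19 \sqrt{2} \omega}{6} + \frac{\pi}{4} \right)}}{6859}

Both cases combine into a single formula in |ω|:

F(ω) = \frac{243 \pi e^{- \frac{19 \sqrt{2} \left|{\omega}\right|}{6}} \sin{\left(\frac{19 \sqrt{2} \left|{\omega}\right|}{6} + \frac{\pi}{4} \right)}}{6859}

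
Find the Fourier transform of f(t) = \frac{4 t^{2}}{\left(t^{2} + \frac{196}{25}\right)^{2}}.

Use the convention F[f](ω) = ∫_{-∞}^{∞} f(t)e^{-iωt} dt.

F(ω) = \frac{\pi \left(5 - 14 \left|{\omega}\right|\right) e^{- \frac{14 \left|{\omega}\right|}{5}}}{7}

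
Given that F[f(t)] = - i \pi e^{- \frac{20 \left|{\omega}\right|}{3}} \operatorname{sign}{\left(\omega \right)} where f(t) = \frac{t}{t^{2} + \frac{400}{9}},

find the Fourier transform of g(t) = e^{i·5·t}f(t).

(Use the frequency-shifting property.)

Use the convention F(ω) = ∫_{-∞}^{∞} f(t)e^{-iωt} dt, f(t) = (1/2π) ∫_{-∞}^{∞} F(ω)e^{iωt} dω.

F[g](ω) = - i \pi e^{- \frac{20 \left|{\omega - 5}\right|}{3}} \operatorname{sign}{\left(\omega - 5 \right)}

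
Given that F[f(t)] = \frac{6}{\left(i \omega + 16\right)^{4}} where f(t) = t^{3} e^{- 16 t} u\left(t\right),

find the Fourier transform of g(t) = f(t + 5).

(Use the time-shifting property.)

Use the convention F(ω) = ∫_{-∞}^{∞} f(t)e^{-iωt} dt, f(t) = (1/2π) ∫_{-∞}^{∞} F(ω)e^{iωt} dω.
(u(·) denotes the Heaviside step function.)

F[g](ω) = \frac{6 e^{5 i \omega}}{\left(i \omega + 16\right)^{4}}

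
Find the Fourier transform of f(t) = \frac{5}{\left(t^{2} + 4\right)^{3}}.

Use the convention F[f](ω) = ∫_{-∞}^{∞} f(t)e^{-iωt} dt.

F(ω) = \frac{5 \pi \left(4 \omega^{2} + 6 \left|{\omega}\right| + 3\right) e^{- 2 \left|{\omega}\right|}}{256}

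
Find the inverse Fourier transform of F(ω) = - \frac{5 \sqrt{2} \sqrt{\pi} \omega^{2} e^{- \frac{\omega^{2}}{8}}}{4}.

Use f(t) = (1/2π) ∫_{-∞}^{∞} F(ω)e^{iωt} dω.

f(t) = 5 \left(8 t^{2} - 2\right) e^{- 2 t^{2}}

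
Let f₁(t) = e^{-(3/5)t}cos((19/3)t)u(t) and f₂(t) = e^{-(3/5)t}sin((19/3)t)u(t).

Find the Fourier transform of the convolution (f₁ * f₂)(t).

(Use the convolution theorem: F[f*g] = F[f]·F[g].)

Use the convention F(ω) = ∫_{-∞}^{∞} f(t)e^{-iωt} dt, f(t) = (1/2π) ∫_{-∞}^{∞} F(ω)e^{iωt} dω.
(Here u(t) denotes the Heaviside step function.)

F[f₁*f₂](ω) = \frac{64125 \left(5 i \omega + 3\right)}{\left(9 \left(5 i \omega + 3\right)^{2} + 9025\right)^{2}}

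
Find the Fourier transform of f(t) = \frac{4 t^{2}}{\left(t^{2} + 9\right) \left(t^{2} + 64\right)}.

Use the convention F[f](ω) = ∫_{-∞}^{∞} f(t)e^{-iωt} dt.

F(ω) = \frac{4 \pi \left(8 - 3 e^{5 \left|{\omega}\right|}\right) e^{- 8 \left|{\omega}\right|}}{55}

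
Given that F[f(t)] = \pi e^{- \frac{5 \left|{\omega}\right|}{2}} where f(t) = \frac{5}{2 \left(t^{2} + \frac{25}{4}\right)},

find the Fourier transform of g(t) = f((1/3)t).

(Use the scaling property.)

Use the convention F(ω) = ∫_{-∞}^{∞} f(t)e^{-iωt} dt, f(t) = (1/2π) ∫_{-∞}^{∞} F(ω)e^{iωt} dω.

F[g](ω) = 3 \pi e^{- \frac{15 \left|{\omega}\right|}{2}}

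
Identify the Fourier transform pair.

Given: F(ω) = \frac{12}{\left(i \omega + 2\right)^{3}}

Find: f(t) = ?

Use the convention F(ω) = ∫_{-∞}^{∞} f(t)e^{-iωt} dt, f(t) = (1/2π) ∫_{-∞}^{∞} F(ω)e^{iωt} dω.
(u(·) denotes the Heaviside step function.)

f(t) = 6 t^{2} e^{- 2 t} u\left(t\right)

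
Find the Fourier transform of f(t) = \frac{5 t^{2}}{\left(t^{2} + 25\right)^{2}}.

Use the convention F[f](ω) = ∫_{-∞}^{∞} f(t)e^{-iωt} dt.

F(ω) = \frac{\pi \left(1 - 5 \left|{\omega}\right|\right) e^{- 5 \left|{\omega}\right|}}{2}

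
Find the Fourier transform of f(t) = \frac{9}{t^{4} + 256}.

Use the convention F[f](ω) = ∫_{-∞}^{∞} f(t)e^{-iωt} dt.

F(ω) = \frac{9 \pi e^{- 2 \sqrt{2} \left|{\omega}\right|} \sin{\left(2 \sqrt{2} \left|{\omega}\right| + \frac{\pi}{4} \right)}}{64}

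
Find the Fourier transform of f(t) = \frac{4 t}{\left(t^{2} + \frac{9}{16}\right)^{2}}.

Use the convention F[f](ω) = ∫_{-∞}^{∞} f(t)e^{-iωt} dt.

F(ω) = - \frac{8 i \pi \omega e^{- \frac{3 \left|{\omega}\right|}{4}}}{3}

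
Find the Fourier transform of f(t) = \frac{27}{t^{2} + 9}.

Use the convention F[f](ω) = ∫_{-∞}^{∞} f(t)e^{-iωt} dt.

F(ω) = 9 \pi e^{- 3 \left|{\omega}\right|}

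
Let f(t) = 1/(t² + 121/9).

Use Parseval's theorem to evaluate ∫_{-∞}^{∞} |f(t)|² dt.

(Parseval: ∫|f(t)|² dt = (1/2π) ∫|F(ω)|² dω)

∫|f(t)|² dt = \frac{27 \pi}{2662}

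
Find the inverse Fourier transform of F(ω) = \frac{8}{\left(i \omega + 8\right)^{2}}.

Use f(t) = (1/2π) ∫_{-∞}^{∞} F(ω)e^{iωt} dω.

f(t) = 8 t e^{- 8 t} u\left(t\right)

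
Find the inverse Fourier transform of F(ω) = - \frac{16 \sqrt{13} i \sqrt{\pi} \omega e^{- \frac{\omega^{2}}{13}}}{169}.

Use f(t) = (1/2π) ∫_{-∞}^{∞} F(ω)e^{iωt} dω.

f(t) = 4 t e^{- \frac{13 t^{2}}{4}}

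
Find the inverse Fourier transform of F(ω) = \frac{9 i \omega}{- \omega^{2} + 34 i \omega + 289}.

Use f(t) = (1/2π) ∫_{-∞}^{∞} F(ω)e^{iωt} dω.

f(t) = 9 \left(1 - 17 t\right) e^{- 17 t} u\left(t\right)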